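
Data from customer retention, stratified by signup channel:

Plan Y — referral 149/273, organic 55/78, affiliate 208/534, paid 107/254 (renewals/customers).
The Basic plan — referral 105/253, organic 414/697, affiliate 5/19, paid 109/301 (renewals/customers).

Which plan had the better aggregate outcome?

the Basic plan

Referral: Plan Y 149/273 = 54.6%, the Basic plan 105/253 = 41.5% → Plan Y
Organic: Plan Y 55/78 = 70.5%, the Basic plan 414/697 = 59.4% → Plan Y
Affiliate: Plan Y 208/534 = 39.0%, the Basic plan 5/19 = 26.3% → Plan Y
Paid: Plan Y 107/254 = 42.1%, the Basic plan 109/301 = 36.2% → Plan Y
Overall: Plan Y 519/1139 = 45.6%, the Basic plan 633/1270 = 49.8% → the Basic plan
(Plan Y wins every signup group but the Basic plan wins overall — Plan Y's customers skew toward the low-rate affiliate group.)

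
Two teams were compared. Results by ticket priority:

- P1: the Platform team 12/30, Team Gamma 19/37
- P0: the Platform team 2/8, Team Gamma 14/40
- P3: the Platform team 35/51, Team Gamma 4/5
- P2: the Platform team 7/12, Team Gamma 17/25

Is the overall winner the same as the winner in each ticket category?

No

P1: the Platform team 12/30 = 40.0%, Team Gamma 19/37 = 51.4% → Team Gamma
P0: the Platform team 2/8 = 25.0%, Team Gamma 14/40 = 35.0% → Team Gamma
P3: the Platform team 35/51 = 68.6%, Team Gamma 4/5 = 80.0% → Team Gamma
P2: the Platform team 7/12 = 58.3%, Team Gamma 17/25 = 68.0% → Team Gamma
Overall: the Platform team 56/101 = 55.4%, Team Gamma 54/107 = 50.5% → the Platform team
Team Gamma wins each ticket group but the Platform team wins overall — the comparison reverses. Team Gamma's tickets skew toward P0, which has a lower base rate.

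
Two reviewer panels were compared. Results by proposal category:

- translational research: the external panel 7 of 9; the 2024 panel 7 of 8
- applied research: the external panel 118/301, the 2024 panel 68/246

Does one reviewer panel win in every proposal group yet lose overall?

No

Translational research: the external panel 7/9 = 77.8%, the 2024 panel 7/8 = 87.5% → the 2024 panel
Applied research: the external panel 118/301 = 39.2%, the 2024 panel 68/246 = 27.6% → the external panel
Overall: the external panel 125/310 = 40.3%, the 2024 panel 75/254 = 29.5% → the external panel
Neither sweeps: the external panel wins 1 of 2 groups, the 2024 panel wins 1. The external panel wins overall but not every group — no Simpson reversal.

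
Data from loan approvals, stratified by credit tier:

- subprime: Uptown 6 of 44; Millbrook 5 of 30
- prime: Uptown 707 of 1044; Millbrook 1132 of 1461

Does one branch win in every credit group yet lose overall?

No

Subprime: Uptown 6/44 = 13.6%, Millbrook 5/30 = 16.7% → Millbrook
Prime: Uptown 707/1044 = 67.7%, Millbrook 1132/1461 = 77.5% → Millbrook
Overall: Uptown 713/1088 = 65.5%, Millbrook 1137/1491 = 76.3% → Millbrook
Millbrook wins overall and in every credit group — no reversal.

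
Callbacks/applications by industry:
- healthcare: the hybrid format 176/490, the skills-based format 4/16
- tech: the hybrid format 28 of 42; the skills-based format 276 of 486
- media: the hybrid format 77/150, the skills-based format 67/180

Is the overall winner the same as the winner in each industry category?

No

Healthcare: the hybrid format 176/490 = 35.9%, the skills-based format 4/16 = 25.0% → the hybrid format
Tech: the hybrid format 28/42 = 66.7%, the skills-based format 276/486 = 56.8% → the hybrid format
Media: the hybrid format 77/150 = 51.3%, the skills-based format 67/180 = 37.2% → the hybrid format
Overall: the hybrid format 281/682 = 41.2%, the skills-based format 347/682 = 50.9% → the skills-based format
The hybrid format wins each industry group but the skills-based format wins overall — the comparison reverses. The hybrid format's applications skew toward healthcare, which has a lower base rate.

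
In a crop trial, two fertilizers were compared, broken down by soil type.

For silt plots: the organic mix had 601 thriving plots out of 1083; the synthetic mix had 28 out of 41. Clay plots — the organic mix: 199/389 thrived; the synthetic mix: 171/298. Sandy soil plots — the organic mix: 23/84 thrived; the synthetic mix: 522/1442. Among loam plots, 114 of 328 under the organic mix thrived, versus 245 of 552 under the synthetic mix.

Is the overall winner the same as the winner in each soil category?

No

Silt: the organic mix 601/1083 = 55.5%, the synthetic mix 28/41 = 68.3% → the synthetic mix
Clay: the organic mix 199/389 = 51.2%, the synthetic mix 171/298 = 57.4% → the synthetic mix
Sandy soil: the organic mix 23/84 = 27.4%, the synthetic mix 522/1442 = 36.2% → the synthetic mix
Loam: the organic mix 114/328 = 34.8%, the synthetic mix 245/552 = 44.4% → the synthetic mix
Overall: the organic mix 937/1884 = 49.7%, the synthetic mix 966/2333 = 41.4% → the organic mix
The synthetic mix wins each soil group but the organic mix wins overall — the comparison reverses. The synthetic mix's plots skew toward sandy soil, which has a lower base rate.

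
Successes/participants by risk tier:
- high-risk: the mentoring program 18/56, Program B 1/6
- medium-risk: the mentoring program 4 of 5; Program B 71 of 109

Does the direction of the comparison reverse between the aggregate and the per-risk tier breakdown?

High-risk: the mentoring program 18/56 = 32.1%, Program B 1/6 = 16.7% → the mentoring program
Medium-risk: the mentoring program 4/5 = 80.0%, Program B 71/109 = 65.1% → the mentoring program
Overall: the mentoring program 22/61 = 36.1%, Program B 72/115 = 62.6% → Program B
The mentoring program wins each risk group but Program B wins overall — the comparison reverses. The mentoring program's participants skew toward high-risk, which has a lower base rate.

Yes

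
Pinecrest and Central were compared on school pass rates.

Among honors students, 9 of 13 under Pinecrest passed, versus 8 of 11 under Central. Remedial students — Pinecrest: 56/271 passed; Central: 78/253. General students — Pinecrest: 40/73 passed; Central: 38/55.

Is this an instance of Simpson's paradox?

Honors: Pinecrest 9/13 = 69.2%, Central 8/11 = 72.7% → Central
Remedial: Pinecrest 56/271 = 20.7%, Central 78/253 = 30.8% → Central
General: Pinecrest 40/73 = 54.8%, Central 38/55 = 69.1% → Central
Overall: Pinecrest 105/357 = 29.4%, Central 124/319 = 38.9% → Central
Central wins overall and in every student group — no reversal.

No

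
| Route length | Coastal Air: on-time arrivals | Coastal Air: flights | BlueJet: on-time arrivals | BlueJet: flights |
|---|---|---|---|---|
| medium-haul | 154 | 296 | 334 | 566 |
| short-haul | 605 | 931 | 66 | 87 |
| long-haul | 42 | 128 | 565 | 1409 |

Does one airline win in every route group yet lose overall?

Yes

Medium-haul: Coastal Air 154/296 = 52.0%, BlueJet 334/566 = 59.0% → BlueJet
Short-haul: Coastal Air 605/931 = 65.0%, BlueJet 66/87 = 75.9% → BlueJet
Long-haul: Coastal Air 42/128 = 32.8%, BlueJet 565/1409 = 40.1% → BlueJet
Overall: Coastal Air 801/1355 = 59.1%, BlueJet 965/2062 = 46.8% → Coastal Air
BlueJet wins each route group but Coastal Air wins overall — the comparison reverses. BlueJet's flights skew toward long-haul, which has a lower base rate.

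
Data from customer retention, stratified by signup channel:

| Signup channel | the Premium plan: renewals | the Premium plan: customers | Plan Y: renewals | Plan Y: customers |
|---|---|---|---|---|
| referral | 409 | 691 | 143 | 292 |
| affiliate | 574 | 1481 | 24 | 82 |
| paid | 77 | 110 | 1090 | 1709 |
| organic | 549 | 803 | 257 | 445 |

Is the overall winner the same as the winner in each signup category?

No

Referral: the Premium plan 409/691 = 59.2%, Plan Y 143/292 = 49.0% → the Premium plan
Affiliate: the Premium plan 574/1481 = 38.8%, Plan Y 24/82 = 29.3% → the Premium plan
Paid: the Premium plan 77/110 = 70.0%, Plan Y 1090/1709 = 63.8% → the Premium plan
Organic: the Premium plan 549/803 = 68.4%, Plan Y 257/445 = 57.8% → the Premium plan
Overall: the Premium plan 1609/3085 = 52.2%, Plan Y 1514/2528 = 59.9% → Plan Y
The Premium plan wins each signup group but Plan Y wins overall — the comparison reverses. The Premium plan's customers skew toward affiliate, which has a lower base rate.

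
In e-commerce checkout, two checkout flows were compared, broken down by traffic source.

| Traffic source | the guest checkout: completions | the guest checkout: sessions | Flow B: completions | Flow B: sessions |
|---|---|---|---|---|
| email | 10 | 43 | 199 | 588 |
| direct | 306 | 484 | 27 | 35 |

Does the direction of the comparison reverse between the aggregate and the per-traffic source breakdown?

Email: the guest checkout 10/43 = 23.3%, Flow B 199/588 = 33.8% → Flow B
Direct: the guest checkout 306/484 = 63.2%, Flow B 27/35 = 77.1% → Flow B
Overall: the guest checkout 316/527 = 60.0%, Flow B 226/623 = 36.3% → the guest checkout
Flow B wins each traffic group but the guest checkout wins overall — the comparison reverses. Flow B's sessions skew toward email, which has a lower base rate.

Yes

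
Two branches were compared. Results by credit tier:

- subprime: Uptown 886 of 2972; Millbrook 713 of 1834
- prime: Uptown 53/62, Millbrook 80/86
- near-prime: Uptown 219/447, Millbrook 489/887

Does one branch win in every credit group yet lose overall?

No

Subprime: Uptown 886/2972 = 29.8%, Millbrook 713/1834 = 38.9% → Millbrook
Prime: Uptown 53/62 = 85.5%, Millbrook 80/86 = 93.0% → Millbrook
Near-prime: Uptown 219/447 = 49.0%, Millbrook 489/887 = 55.1% → Millbrook
Overall: Uptown 1158/3481 = 33.3%, Millbrook 1282/2807 = 45.7% → Millbrook
Millbrook wins overall and in every credit group — no reversal.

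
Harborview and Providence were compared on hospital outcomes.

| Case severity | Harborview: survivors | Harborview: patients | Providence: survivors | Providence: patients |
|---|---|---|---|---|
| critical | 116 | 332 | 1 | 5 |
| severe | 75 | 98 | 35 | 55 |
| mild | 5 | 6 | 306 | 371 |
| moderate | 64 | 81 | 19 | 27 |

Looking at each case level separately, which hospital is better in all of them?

Critical: Harborview 116/332 = 34.9%, Providence 1/5 = 20.0% → Harborview
Severe: Harborview 75/98 = 76.5%, Providence 35/55 = 63.6% → Harborview
Mild: Harborview 5/6 = 83.3%, Providence 306/371 = 82.5% → Harborview
Moderate: Harborview 64/81 = 79.0%, Providence 19/27 = 70.4% → Harborview
Harborview has the higher rate in all 4 groups.

Harborview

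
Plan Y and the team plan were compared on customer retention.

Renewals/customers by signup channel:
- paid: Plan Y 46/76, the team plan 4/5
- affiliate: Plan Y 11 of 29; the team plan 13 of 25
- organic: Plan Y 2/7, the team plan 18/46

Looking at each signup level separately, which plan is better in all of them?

the team plan

Paid: Plan Y 46/76 = 60.5%, the team plan 4/5 = 80.0% → the team plan
Affiliate: Plan Y 11/29 = 37.9%, the team plan 13/25 = 52.0% → the team plan
Organic: Plan Y 2/7 = 28.6%, the team plan 18/46 = 39.1% → the team plan
The team plan has the higher rate in all 3 groups.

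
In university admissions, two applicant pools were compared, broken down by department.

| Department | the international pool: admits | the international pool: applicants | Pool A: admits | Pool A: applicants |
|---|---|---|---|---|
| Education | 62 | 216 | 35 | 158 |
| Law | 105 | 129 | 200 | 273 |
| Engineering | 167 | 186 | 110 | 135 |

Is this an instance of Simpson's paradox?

Education: the international pool 62/216 = 28.7%, Pool A 35/158 = 22.2% → the international pool
Law: the international pool 105/129 = 81.4%, Pool A 200/273 = 73.3% → the international pool
Engineering: the international pool 167/186 = 89.8%, Pool A 110/135 = 81.5% → the international pool
Overall: the international pool 334/531 = 62.9%, Pool A 345/566 = 61.0% → the international pool
The international pool wins overall and in every department group — no reversal.

No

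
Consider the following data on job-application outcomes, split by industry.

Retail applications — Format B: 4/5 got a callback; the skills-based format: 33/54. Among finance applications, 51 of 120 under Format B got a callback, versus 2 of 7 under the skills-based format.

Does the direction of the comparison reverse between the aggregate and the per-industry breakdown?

Retail: Format B 4/5 = 80.0%, the skills-based format 33/54 = 61.1% → Format B
Finance: Format B 51/120 = 42.5%, the skills-based format 2/7 = 28.6% → Format B
Overall: Format B 55/125 = 44.0%, the skills-based format 35/61 = 57.4% → the skills-based format
Format B wins each industry group but the skills-based format wins overall — the comparison reverses. Format B's applications skew toward finance, which has a lower base rate.

Yes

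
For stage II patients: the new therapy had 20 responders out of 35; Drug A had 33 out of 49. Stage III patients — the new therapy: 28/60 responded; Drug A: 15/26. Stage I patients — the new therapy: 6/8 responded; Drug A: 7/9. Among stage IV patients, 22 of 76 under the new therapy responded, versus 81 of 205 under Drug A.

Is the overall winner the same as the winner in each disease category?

Yes

Stage II: the new therapy 20/35 = 57.1%, Drug A 33/49 = 67.3% → Drug A
Stage III: the new therapy 28/60 = 46.7%, Drug A 15/26 = 57.7% → Drug A
Stage I: the new therapy 6/8 = 75.0%, Drug A 7/9 = 77.8% → Drug A
Stage IV: the new therapy 22/76 = 28.9%, Drug A 81/205 = 39.5% → Drug A
Overall: the new therapy 76/179 = 42.5%, Drug A 136/289 = 47.1% → Drug A
Drug A wins overall and in every disease group — no reversal.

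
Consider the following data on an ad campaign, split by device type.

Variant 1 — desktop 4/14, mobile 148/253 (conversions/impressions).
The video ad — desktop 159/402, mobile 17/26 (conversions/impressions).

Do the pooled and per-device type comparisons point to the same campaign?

No

Desktop: Variant 1 4/14 = 28.6%, the video ad 159/402 = 39.6% → the video ad
Mobile: Variant 1 148/253 = 58.5%, the video ad 17/26 = 65.4% → the video ad
Overall: Variant 1 152/267 = 56.9%, the video ad 176/428 = 41.1% → Variant 1
The video ad wins each device group but Variant 1 wins overall — the comparison reverses. The video ad's impressions skew toward desktop, which has a lower base rate.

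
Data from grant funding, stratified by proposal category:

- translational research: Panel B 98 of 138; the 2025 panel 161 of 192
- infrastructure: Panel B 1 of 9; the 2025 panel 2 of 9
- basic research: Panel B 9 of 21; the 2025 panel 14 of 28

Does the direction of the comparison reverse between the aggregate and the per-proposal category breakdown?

No

Translational research: Panel B 98/138 = 71.0%, the 2025 panel 161/192 = 83.9% → the 2025 panel
Infrastructure: Panel B 1/9 = 11.1%, the 2025 panel 2/9 = 22.2% → the 2025 panel
Basic research: Panel B 9/21 = 42.9%, the 2025 panel 14/28 = 50.0% → the 2025 panel
Overall: Panel B 108/168 = 64.3%, the 2025 panel 177/229 = 77.3% → the 2025 panel
The 2025 panel wins overall and in every proposal group — no reversal.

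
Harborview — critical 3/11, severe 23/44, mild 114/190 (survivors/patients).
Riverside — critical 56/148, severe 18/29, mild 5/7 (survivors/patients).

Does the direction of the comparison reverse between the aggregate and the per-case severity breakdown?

Critical: Harborview 3/11 = 27.3%, Riverside 56/148 = 37.8% → Riverside
Severe: Harborview 23/44 = 52.3%, Riverside 18/29 = 62.1% → Riverside
Mild: Harborview 114/190 = 60.0%, Riverside 5/7 = 71.4% → Riverside
Overall: Harborview 140/245 = 57.1%, Riverside 79/184 = 42.9% → Harborview
Riverside wins each case group but Harborview wins overall — the comparison reverses. Riverside's patients skew toward critical, which has a lower base rate.

Yes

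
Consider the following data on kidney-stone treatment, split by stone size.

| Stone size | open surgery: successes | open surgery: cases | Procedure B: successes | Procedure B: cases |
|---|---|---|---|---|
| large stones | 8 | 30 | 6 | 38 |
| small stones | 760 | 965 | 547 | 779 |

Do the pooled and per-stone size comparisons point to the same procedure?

Large stones: open surgery 8/30 = 26.7%, Procedure B 6/38 = 15.8% → open surgery
Small stones: open surgery 760/965 = 78.8%, Procedure B 547/779 = 70.2% → open surgery
Overall: open surgery 768/995 = 77.2%, Procedure B 553/817 = 67.7% → open surgery
Open surgery wins overall and in every stone group — no reversal.

Yes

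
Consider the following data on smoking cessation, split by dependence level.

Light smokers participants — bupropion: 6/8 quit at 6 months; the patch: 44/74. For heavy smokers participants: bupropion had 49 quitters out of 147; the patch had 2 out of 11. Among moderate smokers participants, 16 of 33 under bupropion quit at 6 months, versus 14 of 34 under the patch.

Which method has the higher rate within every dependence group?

Light smokers: bupropion 6/8 = 75.0%, the patch 44/74 = 59.5% → bupropion
Heavy smokers: bupropion 49/147 = 33.3%, the patch 2/11 = 18.2% → bupropion
Moderate smokers: bupropion 16/33 = 48.5%, the patch 14/34 = 41.2% → bupropion
Bupropion has the higher rate in all 3 groups.

bupropion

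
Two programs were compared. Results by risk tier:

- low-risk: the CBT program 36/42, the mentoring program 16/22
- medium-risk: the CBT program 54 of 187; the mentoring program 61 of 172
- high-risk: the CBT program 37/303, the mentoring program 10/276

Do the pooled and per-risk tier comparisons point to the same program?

Low-risk: the CBT program 36/42 = 85.7%, the mentoring program 16/22 = 72.7% → the CBT program
Medium-risk: the CBT program 54/187 = 28.9%, the mentoring program 61/172 = 35.5% → the mentoring program
High-risk: the CBT program 37/303 = 12.2%, the mentoring program 10/276 = 3.6% → the CBT program
Overall: the CBT program 127/532 = 23.9%, the mentoring program 87/470 = 18.5% → the CBT program
Neither sweeps: the CBT program wins 2 of 3 groups, the mentoring program wins 1. The CBT program wins overall but not every group — no Simpson reversal.

No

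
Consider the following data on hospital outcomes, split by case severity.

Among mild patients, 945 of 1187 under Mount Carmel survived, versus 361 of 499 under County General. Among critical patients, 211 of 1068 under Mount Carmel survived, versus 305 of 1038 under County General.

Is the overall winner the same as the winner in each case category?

Mild: Mount Carmel 945/1187 = 79.6%, County General 361/499 = 72.3% → Mount Carmel
Critical: Mount Carmel 211/1068 = 19.8%, County General 305/1038 = 29.4% → County General
Overall: Mount Carmel 1156/2255 = 51.3%, County General 666/1537 = 43.3% → Mount Carmel
Neither sweeps: Mount Carmel wins 1 of 2 groups, County General wins 1. Mount Carmel wins overall but not every group — no Simpson reversal.

No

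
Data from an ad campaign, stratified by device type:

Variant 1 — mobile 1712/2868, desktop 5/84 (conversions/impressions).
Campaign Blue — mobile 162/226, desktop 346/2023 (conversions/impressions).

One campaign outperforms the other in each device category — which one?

Mobile: Variant 1 1712/2868 = 59.7%, Campaign Blue 162/226 = 71.7% → Campaign Blue
Desktop: Variant 1 5/84 = 6.0%, Campaign Blue 346/2023 = 17.1% → Campaign Blue
Campaign Blue has the higher rate in both groups.

Campaign Blue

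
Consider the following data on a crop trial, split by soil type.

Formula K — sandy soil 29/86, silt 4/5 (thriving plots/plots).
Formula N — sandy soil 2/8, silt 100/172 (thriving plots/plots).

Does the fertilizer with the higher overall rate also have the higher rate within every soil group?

No

Sandy soil: Formula K 29/86 = 33.7%, Formula N 2/8 = 25.0% → Formula K
Silt: Formula K 4/5 = 80.0%, Formula N 100/172 = 58.1% → Formula K
Overall: Formula K 33/91 = 36.3%, Formula N 102/180 = 56.7% → Formula N
Formula K wins each soil group but Formula N wins overall — the comparison reverses. Formula K's plots skew toward sandy soil, which has a lower base rate.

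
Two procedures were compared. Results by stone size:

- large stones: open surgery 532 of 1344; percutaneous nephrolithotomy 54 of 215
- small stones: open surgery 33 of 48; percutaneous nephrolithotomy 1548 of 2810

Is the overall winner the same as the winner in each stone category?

Large stones: open surgery 532/1344 = 39.6%, percutaneous nephrolithotomy 54/215 = 25.1% → open surgery
Small stones: open surgery 33/48 = 68.8%, percutaneous nephrolithotomy 1548/2810 = 55.1% → open surgery
Overall: open surgery 565/1392 = 40.6%, percutaneous nephrolithotomy 1602/3025 = 53.0% → percutaneous nephrolithotomy
Open surgery wins each stone group but percutaneous nephrolithotomy wins overall — the comparison reverses. Open surgery's cases skew toward large stones, which has a lower base rate.

No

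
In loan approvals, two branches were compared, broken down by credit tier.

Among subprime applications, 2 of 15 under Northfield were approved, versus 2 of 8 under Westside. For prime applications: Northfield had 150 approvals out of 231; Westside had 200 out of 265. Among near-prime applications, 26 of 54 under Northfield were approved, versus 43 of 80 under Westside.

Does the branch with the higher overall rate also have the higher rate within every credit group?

Subprime: Northfield 2/15 = 13.3%, Westside 2/8 = 25.0% → Westside
Prime: Northfield 150/231 = 64.9%, Westside 200/265 = 75.5% → Westside
Near-prime: Northfield 26/54 = 48.1%, Westside 43/80 = 53.8% → Westside
Overall: Northfield 178/300 = 59.3%, Westside 245/353 = 69.4% → Westside
Westside wins overall and in every credit group — no reversal.

Yes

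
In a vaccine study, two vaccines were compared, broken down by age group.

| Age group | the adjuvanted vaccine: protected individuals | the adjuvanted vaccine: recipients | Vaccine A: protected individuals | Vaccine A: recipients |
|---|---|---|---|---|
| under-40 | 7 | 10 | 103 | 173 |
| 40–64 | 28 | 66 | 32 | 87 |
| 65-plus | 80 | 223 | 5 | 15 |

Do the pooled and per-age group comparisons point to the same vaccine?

No

Under-40: the adjuvanted vaccine 7/10 = 70.0%, Vaccine A 103/173 = 59.5% → the adjuvanted vaccine
40–64: the adjuvanted vaccine 28/66 = 42.4%, Vaccine A 32/87 = 36.8% → the adjuvanted vaccine
65-plus: the adjuvanted vaccine 80/223 = 35.9%, Vaccine A 5/15 = 33.3% → the adjuvanted vaccine
Overall: the adjuvanted vaccine 115/299 = 38.5%, Vaccine A 140/275 = 50.9% → Vaccine A
The adjuvanted vaccine wins each age group but Vaccine A wins overall — the comparison reverses. The adjuvanted vaccine's recipients skew toward 65-plus, which has a lower base rate.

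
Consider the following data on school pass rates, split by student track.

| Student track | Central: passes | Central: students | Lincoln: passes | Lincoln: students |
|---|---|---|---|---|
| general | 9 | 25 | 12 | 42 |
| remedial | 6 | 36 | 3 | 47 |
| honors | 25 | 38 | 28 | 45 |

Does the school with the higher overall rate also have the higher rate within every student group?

Yes

General: Central 9/25 = 36.0%, Lincoln 12/42 = 28.6% → Central
Remedial: Central 6/36 = 16.7%, Lincoln 3/47 = 6.4% → Central
Honors: Central 25/38 = 65.8%, Lincoln 28/45 = 62.2% → Central
Overall: Central 40/99 = 40.4%, Lincoln 43/134 = 32.1% → Central
Central wins overall and in every student group — no reversal.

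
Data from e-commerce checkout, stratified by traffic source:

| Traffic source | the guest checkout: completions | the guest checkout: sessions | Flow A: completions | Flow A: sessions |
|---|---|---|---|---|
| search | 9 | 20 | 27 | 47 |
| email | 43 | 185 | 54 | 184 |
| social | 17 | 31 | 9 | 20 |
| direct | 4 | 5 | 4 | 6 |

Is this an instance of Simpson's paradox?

No

Search: the guest checkout 9/20 = 45.0%, Flow A 27/47 = 57.4% → Flow A
Email: the guest checkout 43/185 = 23.2%, Flow A 54/184 = 29.3% → Flow A
Social: the guest checkout 17/31 = 54.8%, Flow A 9/20 = 45.0% → the guest checkout
Direct: the guest checkout 4/5 = 80.0%, Flow A 4/6 = 66.7% → the guest checkout
Overall: the guest checkout 73/241 = 30.3%, Flow A 94/257 = 36.6% → Flow A
Neither sweeps: the guest checkout wins 2 of 4 groups, Flow A wins 2. Flow A wins overall but not every group — no Simpson reversal.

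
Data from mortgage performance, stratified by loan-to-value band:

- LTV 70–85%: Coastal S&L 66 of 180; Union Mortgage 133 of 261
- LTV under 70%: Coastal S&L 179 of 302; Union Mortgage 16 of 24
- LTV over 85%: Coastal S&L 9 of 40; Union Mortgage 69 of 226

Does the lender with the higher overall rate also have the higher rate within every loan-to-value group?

No

LTV 70–85%: Coastal S&L 66/180 = 36.7%, Union Mortgage 133/261 = 51.0% → Union Mortgage
LTV under 70%: Coastal S&L 179/302 = 59.3%, Union Mortgage 16/24 = 66.7% → Union Mortgage
LTV over 85%: Coastal S&L 9/40 = 22.5%, Union Mortgage 69/226 = 30.5% → Union Mortgage
Overall: Coastal S&L 254/522 = 48.7%, Union Mortgage 218/511 = 42.7% → Coastal S&L
Union Mortgage wins each loan-to-value group but Coastal S&L wins overall — the comparison reverses. Union Mortgage's loans skew toward LTV over 85%, which has a lower base rate.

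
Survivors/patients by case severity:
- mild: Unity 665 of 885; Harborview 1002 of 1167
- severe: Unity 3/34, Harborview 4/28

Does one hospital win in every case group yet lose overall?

Mild: Unity 665/885 = 75.1%, Harborview 1002/1167 = 85.9% → Harborview
Severe: Unity 3/34 = 8.8%, Harborview 4/28 = 14.3% → Harborview
Overall: Unity 668/919 = 72.7%, Harborview 1006/1195 = 84.2% → Harborview
Harborview wins overall and in every case group — no reversal.

No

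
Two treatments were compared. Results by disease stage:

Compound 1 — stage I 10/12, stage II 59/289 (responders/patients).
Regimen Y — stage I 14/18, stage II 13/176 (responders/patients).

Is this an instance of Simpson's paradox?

No

Stage I: Compound 1 10/12 = 83.3%, Regimen Y 14/18 = 77.8% → Compound 1
Stage II: Compound 1 59/289 = 20.4%, Regimen Y 13/176 = 7.4% → Compound 1
Overall: Compound 1 69/301 = 22.9%, Regimen Y 27/194 = 13.9% → Compound 1
Compound 1 wins overall and in every disease group — no reversal.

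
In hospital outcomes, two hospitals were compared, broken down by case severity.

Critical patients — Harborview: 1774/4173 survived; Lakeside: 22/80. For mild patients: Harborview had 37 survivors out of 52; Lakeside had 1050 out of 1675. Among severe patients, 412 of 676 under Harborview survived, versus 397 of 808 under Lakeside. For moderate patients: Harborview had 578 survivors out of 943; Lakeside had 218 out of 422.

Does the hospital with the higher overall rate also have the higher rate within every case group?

Critical: Harborview 1774/4173 = 42.5%, Lakeside 22/80 = 27.5% → Harborview
Mild: Harborview 37/52 = 71.2%, Lakeside 1050/1675 = 62.7% → Harborview
Severe: Harborview 412/676 = 60.9%, Lakeside 397/808 = 49.1% → Harborview
Moderate: Harborview 578/943 = 61.3%, Lakeside 218/422 = 51.7% → Harborview
Overall: Harborview 2801/5844 = 47.9%, Lakeside 1687/2985 = 56.5% → Lakeside
Harborview wins each case group but Lakeside wins overall — the comparison reverses. Harborview's patients skew toward critical, which has a lower base rate.

No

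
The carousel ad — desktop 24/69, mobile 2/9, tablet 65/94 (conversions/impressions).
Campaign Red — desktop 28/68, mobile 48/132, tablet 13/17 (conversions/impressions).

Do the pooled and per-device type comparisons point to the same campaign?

Desktop: the carousel ad 24/69 = 34.8%, Campaign Red 28/68 = 41.2% → Campaign Red
Mobile: the carousel ad 2/9 = 22.2%, Campaign Red 48/132 = 36.4% → Campaign Red
Tablet: the carousel ad 65/94 = 69.1%, Campaign Red 13/17 = 76.5% → Campaign Red
Overall: the carousel ad 91/172 = 52.9%, Campaign Red 89/217 = 41.0% → the carousel ad
Campaign Red wins each device group but the carousel ad wins overall — the comparison reverses. Campaign Red's impressions skew toward mobile, which has a lower base rate.

No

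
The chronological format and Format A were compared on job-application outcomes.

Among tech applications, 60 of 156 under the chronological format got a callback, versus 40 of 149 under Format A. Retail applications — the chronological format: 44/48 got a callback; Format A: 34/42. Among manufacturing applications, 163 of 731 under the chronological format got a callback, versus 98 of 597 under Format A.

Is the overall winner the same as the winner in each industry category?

Tech: the chronological format 60/156 = 38.5%, Format A 40/149 = 26.8% → the chronological format
Retail: the chronological format 44/48 = 91.7%, Format A 34/42 = 81.0% → the chronological format
Manufacturing: the chronological format 163/731 = 22.3%, Format A 98/597 = 16.4% → the chronological format
Overall: the chronological format 267/935 = 28.6%, Format A 172/788 = 21.8% → the chronological format
The chronological format wins overall and in every industry group — no reversal.

Yes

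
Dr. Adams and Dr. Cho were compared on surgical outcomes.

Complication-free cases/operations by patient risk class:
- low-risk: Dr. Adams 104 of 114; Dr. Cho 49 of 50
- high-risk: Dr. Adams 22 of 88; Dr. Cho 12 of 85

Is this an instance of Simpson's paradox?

Low-risk: Dr. Adams 104/114 = 91.2%, Dr. Cho 49/50 = 98.0% → Dr. Cho
High-risk: Dr. Adams 22/88 = 25.0%, Dr. Cho 12/85 = 14.1% → Dr. Adams
Overall: Dr. Adams 126/202 = 62.4%, Dr. Cho 61/135 = 45.2% → Dr. Adams
Neither sweeps: Dr. Adams wins 1 of 2 groups, Dr. Cho wins 1. Dr. Adams wins overall but not every group — no Simpson reversal.

No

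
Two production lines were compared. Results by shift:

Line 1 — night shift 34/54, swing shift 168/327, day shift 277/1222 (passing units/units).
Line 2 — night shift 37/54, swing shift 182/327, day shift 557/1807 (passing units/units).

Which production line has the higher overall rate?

Night shift: Line 1 34/54 = 63.0%, Line 2 37/54 = 68.5% → Line 2
Swing shift: Line 1 168/327 = 51.4%, Line 2 182/327 = 55.7% → Line 2
Day shift: Line 1 277/1222 = 22.7%, Line 2 557/1807 = 30.8% → Line 2
Overall: Line 1 479/1603 = 29.9%, Line 2 776/2188 = 35.5% → Line 2

Line 2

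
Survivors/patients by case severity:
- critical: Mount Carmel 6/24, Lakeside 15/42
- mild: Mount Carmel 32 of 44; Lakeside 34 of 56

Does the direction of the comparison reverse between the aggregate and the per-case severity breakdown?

Critical: Mount Carmel 6/24 = 25.0%, Lakeside 15/42 = 35.7% → Lakeside
Mild: Mount Carmel 32/44 = 72.7%, Lakeside 34/56 = 60.7% → Mount Carmel
Overall: Mount Carmel 38/68 = 55.9%, Lakeside 49/98 = 50.0% → Mount Carmel
Neither sweeps: Mount Carmel wins 1 of 2 groups, Lakeside wins 1. Mount Carmel wins overall but not every group — no Simpson reversal.

No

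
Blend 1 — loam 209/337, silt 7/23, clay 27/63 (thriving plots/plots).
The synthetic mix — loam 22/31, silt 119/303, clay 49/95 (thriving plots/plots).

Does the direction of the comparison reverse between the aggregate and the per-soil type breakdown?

Yes

Loam: Blend 1 209/337 = 62.0%, the synthetic mix 22/31 = 71.0% → the synthetic mix
Silt: Blend 1 7/23 = 30.4%, the synthetic mix 119/303 = 39.3% → the synthetic mix
Clay: Blend 1 27/63 = 42.9%, the synthetic mix 49/95 = 51.6% → the synthetic mix
Overall: Blend 1 243/423 = 57.4%, the synthetic mix 190/429 = 44.3% → Blend 1
The synthetic mix wins each soil group but Blend 1 wins overall — the comparison reverses. The synthetic mix's plots skew toward silt, which has a lower base rate.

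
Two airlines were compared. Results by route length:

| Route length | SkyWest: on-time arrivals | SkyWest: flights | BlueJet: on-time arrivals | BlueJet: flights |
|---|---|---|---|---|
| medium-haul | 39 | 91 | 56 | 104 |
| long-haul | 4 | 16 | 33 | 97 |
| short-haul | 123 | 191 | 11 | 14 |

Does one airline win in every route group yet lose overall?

Medium-haul: SkyWest 39/91 = 42.9%, BlueJet 56/104 = 53.8% → BlueJet
Long-haul: SkyWest 4/16 = 25.0%, BlueJet 33/97 = 34.0% → BlueJet
Short-haul: SkyWest 123/191 = 64.4%, BlueJet 11/14 = 78.6% → BlueJet
Overall: SkyWest 166/298 = 55.7%, BlueJet 100/215 = 46.5% → SkyWest
BlueJet wins each route group but SkyWest wins overall — the comparison reverses. BlueJet's flights skew toward long-haul, which has a lower base rate.

Yes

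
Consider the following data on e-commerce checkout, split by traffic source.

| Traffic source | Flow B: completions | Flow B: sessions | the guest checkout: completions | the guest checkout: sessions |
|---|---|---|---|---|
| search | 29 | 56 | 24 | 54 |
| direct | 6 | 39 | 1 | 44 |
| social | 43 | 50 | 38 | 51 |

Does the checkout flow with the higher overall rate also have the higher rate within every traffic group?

Search: Flow B 29/56 = 51.8%, the guest checkout 24/54 = 44.4% → Flow B
Direct: Flow B 6/39 = 15.4%, the guest checkout 1/44 = 2.3% → Flow B
Social: Flow B 43/50 = 86.0%, the guest checkout 38/51 = 74.5% → Flow B
Overall: Flow B 78/145 = 53.8%, the guest checkout 63/149 = 42.3% → Flow B
Flow B wins overall and in every traffic group — no reversal.

Yes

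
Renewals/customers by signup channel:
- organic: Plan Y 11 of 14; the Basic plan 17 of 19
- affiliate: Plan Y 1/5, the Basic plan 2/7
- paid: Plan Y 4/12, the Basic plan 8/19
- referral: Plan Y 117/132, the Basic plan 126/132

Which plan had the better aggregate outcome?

the Basic plan

Organic: Plan Y 11/14 = 78.6%, the Basic plan 17/19 = 89.5% → the Basic plan
Affiliate: Plan Y 1/5 = 20.0%, the Basic plan 2/7 = 28.6% → the Basic plan
Paid: Plan Y 4/12 = 33.3%, the Basic plan 8/19 = 42.1% → the Basic plan
Referral: Plan Y 117/132 = 88.6%, the Basic plan 126/132 = 95.5% → the Basic plan
Overall: Plan Y 133/163 = 81.6%, the Basic plan 153/177 = 86.4% → the Basic plan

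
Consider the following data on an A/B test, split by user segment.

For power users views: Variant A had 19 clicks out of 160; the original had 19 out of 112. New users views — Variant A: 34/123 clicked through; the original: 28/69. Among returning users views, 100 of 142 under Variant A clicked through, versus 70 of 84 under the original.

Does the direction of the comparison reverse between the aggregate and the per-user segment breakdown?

No

Power users: Variant A 19/160 = 11.9%, the original 19/112 = 17.0% → the original
New users: Variant A 34/123 = 27.6%, the original 28/69 = 40.6% → the original
Returning users: Variant A 100/142 = 70.4%, the original 70/84 = 83.3% → the original
Overall: Variant A 153/425 = 36.0%, the original 117/265 = 44.2% → the original
The original wins overall and in every user group — no reversal.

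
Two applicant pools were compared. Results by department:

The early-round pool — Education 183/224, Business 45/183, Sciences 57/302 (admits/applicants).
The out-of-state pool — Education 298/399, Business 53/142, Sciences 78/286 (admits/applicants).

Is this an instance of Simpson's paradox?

Education: the early-round pool 183/224 = 81.7%, the out-of-state pool 298/399 = 74.7% → the early-round pool
Business: the early-round pool 45/183 = 24.6%, the out-of-state pool 53/142 = 37.3% → the out-of-state pool
Sciences: the early-round pool 57/302 = 18.9%, the out-of-state pool 78/286 = 27.3% → the out-of-state pool
Overall: the early-round pool 285/709 = 40.2%, the out-of-state pool 429/827 = 51.9% → the out-of-state pool
Neither sweeps: the early-round pool wins 1 of 3 groups, the out-of-state pool wins 2. The out-of-state pool wins overall but not every group — no Simpson reversal.

No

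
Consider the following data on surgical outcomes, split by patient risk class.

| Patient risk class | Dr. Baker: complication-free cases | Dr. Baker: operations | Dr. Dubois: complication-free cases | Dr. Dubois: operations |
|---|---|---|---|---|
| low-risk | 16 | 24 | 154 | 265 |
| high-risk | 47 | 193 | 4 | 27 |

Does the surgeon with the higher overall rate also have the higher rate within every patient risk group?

No

Low-risk: Dr. Baker 16/24 = 66.7%, Dr. Dubois 154/265 = 58.1% → Dr. Baker
High-risk: Dr. Baker 47/193 = 24.4%, Dr. Dubois 4/27 = 14.8% → Dr. Baker
Overall: Dr. Baker 63/217 = 29.0%, Dr. Dubois 158/292 = 54.1% → Dr. Dubois
Dr. Baker wins each patient risk group but Dr. Dubois wins overall — the comparison reverses. Dr. Baker's operations skew toward high-risk, which has a lower base rate.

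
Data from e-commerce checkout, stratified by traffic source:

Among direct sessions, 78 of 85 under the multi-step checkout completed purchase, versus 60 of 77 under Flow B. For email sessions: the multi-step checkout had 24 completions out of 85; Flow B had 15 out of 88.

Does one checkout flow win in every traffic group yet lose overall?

No

Direct: the multi-step checkout 78/85 = 91.8%, Flow B 60/77 = 77.9% → the multi-step checkout
Email: the multi-step checkout 24/85 = 28.2%, Flow B 15/88 = 17.0% → the multi-step checkout
Overall: the multi-step checkout 102/170 = 60.0%, Flow B 75/165 = 45.5% → the multi-step checkout
The multi-step checkout wins overall and in every traffic group — no reversal.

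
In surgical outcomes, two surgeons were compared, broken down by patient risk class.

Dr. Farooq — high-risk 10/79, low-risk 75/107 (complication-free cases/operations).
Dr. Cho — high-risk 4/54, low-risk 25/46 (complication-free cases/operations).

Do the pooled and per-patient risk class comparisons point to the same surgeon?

High-risk: Dr. Farooq 10/79 = 12.7%, Dr. Cho 4/54 = 7.4% → Dr. Farooq
Low-risk: Dr. Farooq 75/107 = 70.1%, Dr. Cho 25/46 = 54.3% → Dr. Farooq
Overall: Dr. Farooq 85/186 = 45.7%, Dr. Cho 29/100 = 29.0% → Dr. Farooq
Dr. Farooq wins overall and in every patient risk group — no reversal.

Yes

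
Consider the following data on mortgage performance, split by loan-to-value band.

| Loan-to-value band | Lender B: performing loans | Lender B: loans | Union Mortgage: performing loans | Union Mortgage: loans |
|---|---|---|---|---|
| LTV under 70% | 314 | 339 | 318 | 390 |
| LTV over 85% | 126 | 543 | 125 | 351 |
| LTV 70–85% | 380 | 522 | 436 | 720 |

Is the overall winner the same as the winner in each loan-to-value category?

No

LTV under 70%: Lender B 314/339 = 92.6%, Union Mortgage 318/390 = 81.5% → Lender B
LTV over 85%: Lender B 126/543 = 23.2%, Union Mortgage 125/351 = 35.6% → Union Mortgage
LTV 70–85%: Lender B 380/522 = 72.8%, Union Mortgage 436/720 = 60.6% → Lender B
Overall: Lender B 820/1404 = 58.4%, Union Mortgage 879/1461 = 60.2% → Union Mortgage
Neither sweeps: Lender B wins 2 of 3 groups, Union Mortgage wins 1. Union Mortgage wins overall but not every group — no Simpson reversal.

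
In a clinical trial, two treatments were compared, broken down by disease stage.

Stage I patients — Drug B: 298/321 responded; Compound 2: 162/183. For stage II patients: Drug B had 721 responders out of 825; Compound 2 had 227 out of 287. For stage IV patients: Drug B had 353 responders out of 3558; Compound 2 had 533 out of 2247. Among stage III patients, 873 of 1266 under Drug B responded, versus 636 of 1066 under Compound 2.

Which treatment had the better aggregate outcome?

Stage I: Drug B 298/321 = 92.8%, Compound 2 162/183 = 88.5% → Drug B
Stage II: Drug B 721/825 = 87.4%, Compound 2 227/287 = 79.1% → Drug B
Stage IV: Drug B 353/3558 = 9.9%, Compound 2 533/2247 = 23.7% → Compound 2
Stage III: Drug B 873/1266 = 69.0%, Compound 2 636/1066 = 59.7% → Drug B
Overall: Drug B 2245/5970 = 37.6%, Compound 2 1558/3783 = 41.2% → Compound 2
(Neither sweeps every disease group, but Compound 2 has the higher pooled rate.)

Compound 2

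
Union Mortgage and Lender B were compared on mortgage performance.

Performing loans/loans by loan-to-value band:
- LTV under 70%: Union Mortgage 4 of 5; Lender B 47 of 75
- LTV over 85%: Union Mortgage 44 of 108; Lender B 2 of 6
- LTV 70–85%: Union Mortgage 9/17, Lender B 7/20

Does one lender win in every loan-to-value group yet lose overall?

Yes

LTV under 70%: Union Mortgage 4/5 = 80.0%, Lender B 47/75 = 62.7% → Union Mortgage
LTV over 85%: Union Mortgage 44/108 = 40.7%, Lender B 2/6 = 33.3% → Union Mortgage
LTV 70–85%: Union Mortgage 9/17 = 52.9%, Lender B 7/20 = 35.0% → Union Mortgage
Overall: Union Mortgage 57/130 = 43.8%, Lender B 56/101 = 55.4% → Lender B
Union Mortgage wins each loan-to-value group but Lender B wins overall — the comparison reverses. Union Mortgage's loans skew toward LTV over 85%, which has a lower base rate.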